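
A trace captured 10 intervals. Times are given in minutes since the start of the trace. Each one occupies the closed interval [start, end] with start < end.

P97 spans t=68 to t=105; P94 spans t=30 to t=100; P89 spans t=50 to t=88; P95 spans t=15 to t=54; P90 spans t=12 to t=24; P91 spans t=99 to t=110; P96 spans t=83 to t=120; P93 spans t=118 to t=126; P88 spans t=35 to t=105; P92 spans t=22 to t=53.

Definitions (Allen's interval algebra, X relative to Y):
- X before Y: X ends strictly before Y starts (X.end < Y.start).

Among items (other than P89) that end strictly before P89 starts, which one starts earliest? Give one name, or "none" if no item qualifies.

Target P89 = [t=50, t=88].
P88 [t=35, t=105] → contains → excluded.
P90 [t=12, t=24] → before → candidate.
P91 [t=99, t=110] → after → excluded.
P92 [t=22, t=53] → overlaps → excluded.
P93 [t=118, t=126] → after → excluded.
P94 [t=30, t=100] → contains → excluded.
P95 [t=15, t=54] → overlaps → excluded.
P96 [t=83, t=120] → overlapped-by → excluded.
P97 [t=68, t=105] → overlapped-by → excluded.
Among candidates, earliest start is t=12 → P90.

P90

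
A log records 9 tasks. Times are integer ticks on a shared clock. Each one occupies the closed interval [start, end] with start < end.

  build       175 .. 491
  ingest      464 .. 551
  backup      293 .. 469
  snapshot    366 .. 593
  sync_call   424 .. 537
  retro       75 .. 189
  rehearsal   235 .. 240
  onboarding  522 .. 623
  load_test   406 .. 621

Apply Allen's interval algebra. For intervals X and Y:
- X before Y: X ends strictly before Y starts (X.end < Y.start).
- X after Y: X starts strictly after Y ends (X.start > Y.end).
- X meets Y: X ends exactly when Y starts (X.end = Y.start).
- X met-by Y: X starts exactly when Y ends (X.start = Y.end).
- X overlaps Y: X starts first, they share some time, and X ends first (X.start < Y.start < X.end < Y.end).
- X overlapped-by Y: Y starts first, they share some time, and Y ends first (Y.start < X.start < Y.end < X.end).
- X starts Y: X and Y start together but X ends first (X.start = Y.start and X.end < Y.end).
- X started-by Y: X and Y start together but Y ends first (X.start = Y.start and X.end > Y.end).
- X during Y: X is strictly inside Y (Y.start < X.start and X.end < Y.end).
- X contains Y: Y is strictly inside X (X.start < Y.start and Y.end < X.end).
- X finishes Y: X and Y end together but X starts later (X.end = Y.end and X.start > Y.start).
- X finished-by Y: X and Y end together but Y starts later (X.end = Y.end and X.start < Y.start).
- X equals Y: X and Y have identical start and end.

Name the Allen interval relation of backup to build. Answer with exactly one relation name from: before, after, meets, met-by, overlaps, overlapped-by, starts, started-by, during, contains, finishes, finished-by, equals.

during

backup = [293, 469]; build = [175, 491].
Compare endpoints: backup.start > build.start, backup.start < build.end, backup.end > build.start, backup.end < build.end.
That pattern is 'during'.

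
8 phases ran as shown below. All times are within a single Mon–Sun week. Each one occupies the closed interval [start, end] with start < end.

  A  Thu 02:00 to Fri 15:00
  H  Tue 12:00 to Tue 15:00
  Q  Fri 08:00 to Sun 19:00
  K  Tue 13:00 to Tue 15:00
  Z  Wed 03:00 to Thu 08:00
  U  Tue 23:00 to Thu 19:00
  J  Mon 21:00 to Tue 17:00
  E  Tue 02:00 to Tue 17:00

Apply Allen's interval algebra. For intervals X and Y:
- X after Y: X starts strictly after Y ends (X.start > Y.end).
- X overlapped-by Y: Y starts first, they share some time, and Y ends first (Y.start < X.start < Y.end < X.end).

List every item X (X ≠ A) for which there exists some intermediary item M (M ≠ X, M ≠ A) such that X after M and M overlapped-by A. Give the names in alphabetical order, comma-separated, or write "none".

Target A = [Thu 02:00, Fri 15:00].
Intermediaries M with M overlapped-by A: Q.
Via Q — items with X after Q: none.
Union: none.

none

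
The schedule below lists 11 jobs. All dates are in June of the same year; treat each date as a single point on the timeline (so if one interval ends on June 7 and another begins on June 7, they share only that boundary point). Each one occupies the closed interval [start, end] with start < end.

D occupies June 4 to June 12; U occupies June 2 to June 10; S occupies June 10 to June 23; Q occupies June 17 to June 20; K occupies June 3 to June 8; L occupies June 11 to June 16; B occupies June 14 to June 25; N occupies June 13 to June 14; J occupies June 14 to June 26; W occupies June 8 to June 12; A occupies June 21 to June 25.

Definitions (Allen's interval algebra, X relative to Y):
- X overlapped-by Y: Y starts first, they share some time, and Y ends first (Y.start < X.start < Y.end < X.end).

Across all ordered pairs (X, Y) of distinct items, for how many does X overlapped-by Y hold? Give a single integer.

Checking all 110 ordered pairs for relation 'overlapped-by'; matching pairs in alphabetical order:
(A, S): A overlapped-by S ✓
(B, L): B overlapped-by L ✓
(B, S): B overlapped-by S ✓
(D, K): D overlapped-by K ✓
(D, U): D overlapped-by U ✓
(J, L): J overlapped-by L ✓
(J, S): J overlapped-by S ✓
(L, D): L overlapped-by D ✓
(L, W): L overlapped-by W ✓
(S, D): S overlapped-by D ✓
(S, W): S overlapped-by W ✓
(W, U): W overlapped-by U ✓
Count: 12.

12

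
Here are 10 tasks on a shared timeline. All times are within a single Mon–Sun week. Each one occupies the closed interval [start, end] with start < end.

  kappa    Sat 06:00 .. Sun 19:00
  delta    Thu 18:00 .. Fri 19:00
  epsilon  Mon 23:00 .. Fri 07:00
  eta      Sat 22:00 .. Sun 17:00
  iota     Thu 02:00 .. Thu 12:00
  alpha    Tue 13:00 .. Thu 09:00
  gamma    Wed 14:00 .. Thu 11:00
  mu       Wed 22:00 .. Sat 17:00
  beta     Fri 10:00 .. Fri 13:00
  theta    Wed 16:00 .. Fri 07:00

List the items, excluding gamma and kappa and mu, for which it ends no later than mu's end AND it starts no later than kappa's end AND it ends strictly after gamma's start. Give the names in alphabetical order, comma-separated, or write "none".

alpha, beta, delta, epsilon, iota, theta

Conditions: its end is no later than mu's end (X.end <= Sat 17:00) AND its start is no later than kappa's end (X.start <= Sun 19:00) AND its end is strictly after gamma's start (X.end > Wed 14:00).
alpha: end Thu 09:00 <= Sat 17:00? ✓; start Tue 13:00 <= Sun 19:00? ✓; end Thu 09:00 > Wed 14:00? ✓ → yes.
beta: end Fri 13:00 <= Sat 17:00? ✓; start Fri 10:00 <= Sun 19:00? ✓; end Fri 13:00 > Wed 14:00? ✓ → yes.
delta: end Fri 19:00 <= Sat 17:00? ✓; start Thu 18:00 <= Sun 19:00? ✓; end Fri 19:00 > Wed 14:00? ✓ → yes.
epsilon: end Fri 07:00 <= Sat 17:00? ✓; start Mon 23:00 <= Sun 19:00? ✓; end Fri 07:00 > Wed 14:00? ✓ → yes.
eta: end Sun 17:00 <= Sat 17:00? ✗; start Sat 22:00 <= Sun 19:00? ✓; end Sun 17:00 > Wed 14:00? ✓ → no.
iota: end Thu 12:00 <= Sat 17:00? ✓; start Thu 02:00 <= Sun 19:00? ✓; end Thu 12:00 > Wed 14:00? ✓ → yes.
theta: end Fri 07:00 <= Sat 17:00? ✓; start Wed 16:00 <= Sun 19:00? ✓; end Fri 07:00 > Wed 14:00? ✓ → yes.
Result: alpha, beta, delta, epsilon, iota, theta.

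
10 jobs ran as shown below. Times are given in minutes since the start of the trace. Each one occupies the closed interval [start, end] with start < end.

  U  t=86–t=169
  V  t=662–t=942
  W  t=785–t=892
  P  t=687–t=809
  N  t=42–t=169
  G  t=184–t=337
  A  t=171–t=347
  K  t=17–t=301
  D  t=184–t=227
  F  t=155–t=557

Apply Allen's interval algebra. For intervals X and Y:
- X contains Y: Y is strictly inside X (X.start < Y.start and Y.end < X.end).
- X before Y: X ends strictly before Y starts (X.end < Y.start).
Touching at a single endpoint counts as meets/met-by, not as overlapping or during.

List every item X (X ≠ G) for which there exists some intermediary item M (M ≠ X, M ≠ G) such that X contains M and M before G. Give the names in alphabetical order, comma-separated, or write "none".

K

Target G = [t=184, t=337].
Intermediaries M with M before G: N, U.
Via N — items with X contains N: K.
Via U — items with X contains U: K.
Union: K.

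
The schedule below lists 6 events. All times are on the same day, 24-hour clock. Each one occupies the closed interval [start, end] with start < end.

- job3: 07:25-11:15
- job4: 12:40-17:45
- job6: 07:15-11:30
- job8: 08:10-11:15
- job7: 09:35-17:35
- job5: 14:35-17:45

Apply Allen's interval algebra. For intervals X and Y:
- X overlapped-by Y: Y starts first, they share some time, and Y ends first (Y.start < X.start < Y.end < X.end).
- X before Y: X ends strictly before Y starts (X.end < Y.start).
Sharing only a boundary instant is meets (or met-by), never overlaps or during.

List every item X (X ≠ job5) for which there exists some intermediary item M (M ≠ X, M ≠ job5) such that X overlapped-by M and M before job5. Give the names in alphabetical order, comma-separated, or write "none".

job7

Target job5 = [14:35, 17:45].
Intermediaries M with M before job5: job3, job6, job8.
Via job3 — items with X overlapped-by job3: job7.
Via job6 — items with X overlapped-by job6: job7.
Via job8 — items with X overlapped-by job8: job7.
Union: job7.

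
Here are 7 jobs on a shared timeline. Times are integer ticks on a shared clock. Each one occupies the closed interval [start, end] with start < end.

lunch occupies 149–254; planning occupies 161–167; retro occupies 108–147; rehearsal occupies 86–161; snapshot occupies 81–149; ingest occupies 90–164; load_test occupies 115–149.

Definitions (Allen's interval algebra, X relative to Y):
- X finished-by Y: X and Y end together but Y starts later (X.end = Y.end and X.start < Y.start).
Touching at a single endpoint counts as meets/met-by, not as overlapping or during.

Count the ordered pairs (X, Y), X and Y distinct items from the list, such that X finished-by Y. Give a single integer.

Checking all 42 ordered pairs for relation 'finished-by'; matching pairs in alphabetical order:
(snapshot, load_test): snapshot finished-by load_test ✓
Count: 1.

1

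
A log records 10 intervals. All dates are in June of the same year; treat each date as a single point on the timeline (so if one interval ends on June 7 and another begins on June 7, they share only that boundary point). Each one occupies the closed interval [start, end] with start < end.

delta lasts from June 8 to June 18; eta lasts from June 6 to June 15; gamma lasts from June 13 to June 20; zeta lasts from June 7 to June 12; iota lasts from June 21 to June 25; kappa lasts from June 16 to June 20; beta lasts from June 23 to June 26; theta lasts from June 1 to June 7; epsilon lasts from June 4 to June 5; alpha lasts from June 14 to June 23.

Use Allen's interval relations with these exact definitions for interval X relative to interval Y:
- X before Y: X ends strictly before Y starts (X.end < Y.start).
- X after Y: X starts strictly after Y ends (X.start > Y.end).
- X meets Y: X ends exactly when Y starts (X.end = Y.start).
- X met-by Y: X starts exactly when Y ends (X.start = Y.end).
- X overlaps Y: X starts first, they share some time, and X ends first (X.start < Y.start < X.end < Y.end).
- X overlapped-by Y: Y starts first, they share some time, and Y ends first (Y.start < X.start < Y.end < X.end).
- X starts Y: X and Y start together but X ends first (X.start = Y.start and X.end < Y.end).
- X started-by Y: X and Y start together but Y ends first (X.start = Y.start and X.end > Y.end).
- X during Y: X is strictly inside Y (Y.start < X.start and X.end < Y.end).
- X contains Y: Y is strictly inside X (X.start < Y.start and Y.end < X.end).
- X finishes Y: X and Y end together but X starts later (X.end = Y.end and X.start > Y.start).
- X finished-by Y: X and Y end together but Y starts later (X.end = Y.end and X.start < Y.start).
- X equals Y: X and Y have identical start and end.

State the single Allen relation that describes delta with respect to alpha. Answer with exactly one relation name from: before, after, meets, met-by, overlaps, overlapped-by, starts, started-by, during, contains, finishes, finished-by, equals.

delta = [June 8, June 18]; alpha = [June 14, June 23].
Compare endpoints: delta.start < alpha.start, delta.start < alpha.end, delta.end > alpha.start, delta.end < alpha.end.
That pattern is 'overlaps'.

overlaps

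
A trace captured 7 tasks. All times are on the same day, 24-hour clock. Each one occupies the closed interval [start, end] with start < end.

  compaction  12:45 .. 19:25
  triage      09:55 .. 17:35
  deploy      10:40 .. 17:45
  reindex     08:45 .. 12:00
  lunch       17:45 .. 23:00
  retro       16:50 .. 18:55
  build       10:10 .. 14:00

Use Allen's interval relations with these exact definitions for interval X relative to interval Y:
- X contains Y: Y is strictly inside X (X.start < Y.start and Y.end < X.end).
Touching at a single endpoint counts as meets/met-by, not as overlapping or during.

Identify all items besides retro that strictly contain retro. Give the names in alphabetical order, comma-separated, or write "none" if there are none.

Target retro = [16:50, 18:55].
build [10:10, 14:00] → before → no.
compaction [12:45, 19:25] → contains → yes.
deploy [10:40, 17:45] → overlaps → no.
lunch [17:45, 23:00] → overlapped-by → no.
reindex [08:45, 12:00] → before → no.
triage [09:55, 17:35] → overlaps → no.
Result: compaction.

compaction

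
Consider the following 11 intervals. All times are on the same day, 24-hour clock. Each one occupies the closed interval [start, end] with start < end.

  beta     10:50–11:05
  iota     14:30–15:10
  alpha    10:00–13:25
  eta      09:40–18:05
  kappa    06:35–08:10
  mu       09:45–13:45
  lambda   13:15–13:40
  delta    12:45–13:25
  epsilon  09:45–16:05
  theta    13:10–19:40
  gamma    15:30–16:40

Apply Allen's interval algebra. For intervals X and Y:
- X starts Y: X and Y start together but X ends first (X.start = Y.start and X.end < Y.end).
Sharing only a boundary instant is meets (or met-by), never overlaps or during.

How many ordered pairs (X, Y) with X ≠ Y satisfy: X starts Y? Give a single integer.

1

Checking all 110 ordered pairs for relation 'starts'; matching pairs in alphabetical order:
(mu, epsilon): mu starts epsilon ✓
Count: 1.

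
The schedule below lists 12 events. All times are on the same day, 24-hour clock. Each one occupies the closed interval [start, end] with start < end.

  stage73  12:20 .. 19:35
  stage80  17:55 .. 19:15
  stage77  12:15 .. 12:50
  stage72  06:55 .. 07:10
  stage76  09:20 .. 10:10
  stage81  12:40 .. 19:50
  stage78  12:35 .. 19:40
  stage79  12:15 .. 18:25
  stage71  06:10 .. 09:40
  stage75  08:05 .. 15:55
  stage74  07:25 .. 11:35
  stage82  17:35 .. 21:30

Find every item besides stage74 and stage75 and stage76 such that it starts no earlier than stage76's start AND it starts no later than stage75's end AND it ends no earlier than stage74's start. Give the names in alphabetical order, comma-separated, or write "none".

stage73, stage77, stage78, stage79, stage81

Conditions: its start is no earlier than stage76's start (X.start >= 09:20) AND its start is no later than stage75's end (X.start <= 15:55) AND its end is no earlier than stage74's start (X.end >= 07:25).
stage71: start 06:10 >= 09:20? ✗; start 06:10 <= 15:55? ✓; end 09:40 >= 07:25? ✓ → no.
stage72: start 06:55 >= 09:20? ✗; start 06:55 <= 15:55? ✓; end 07:10 >= 07:25? ✗ → no.
stage73: start 12:20 >= 09:20? ✓; start 12:20 <= 15:55? ✓; end 19:35 >= 07:25? ✓ → yes.
stage77: start 12:15 >= 09:20? ✓; start 12:15 <= 15:55? ✓; end 12:50 >= 07:25? ✓ → yes.
stage78: start 12:35 >= 09:20? ✓; start 12:35 <= 15:55? ✓; end 19:40 >= 07:25? ✓ → yes.
stage79: start 12:15 >= 09:20? ✓; start 12:15 <= 15:55? ✓; end 18:25 >= 07:25? ✓ → yes.
stage80: start 17:55 >= 09:20? ✓; start 17:55 <= 15:55? ✗; end 19:15 >= 07:25? ✓ → no.
stage81: start 12:40 >= 09:20? ✓; start 12:40 <= 15:55? ✓; end 19:50 >= 07:25? ✓ → yes.
stage82: start 17:35 >= 09:20? ✓; start 17:35 <= 15:55? ✗; end 21:30 >= 07:25? ✓ → no.
Result: stage73, stage77, stage78, stage79, stage81.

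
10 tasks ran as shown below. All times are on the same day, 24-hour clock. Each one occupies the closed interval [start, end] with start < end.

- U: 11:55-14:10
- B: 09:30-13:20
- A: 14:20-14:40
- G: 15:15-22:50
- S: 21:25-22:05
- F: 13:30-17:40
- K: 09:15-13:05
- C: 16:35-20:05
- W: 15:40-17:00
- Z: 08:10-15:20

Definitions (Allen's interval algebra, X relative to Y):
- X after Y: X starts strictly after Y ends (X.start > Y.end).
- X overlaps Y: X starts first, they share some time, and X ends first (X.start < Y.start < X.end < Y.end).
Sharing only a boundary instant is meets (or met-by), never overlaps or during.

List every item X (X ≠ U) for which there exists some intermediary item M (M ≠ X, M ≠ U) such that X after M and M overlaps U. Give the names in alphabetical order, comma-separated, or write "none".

Target U = [11:55, 14:10].
Intermediaries M with M overlaps U: B, K.
Via B — items with X after B: A, C, F, G, S, W.
Via K — items with X after K: A, C, F, G, S, W.
Union: A, C, F, G, S, W.

A, C, F, G, S, W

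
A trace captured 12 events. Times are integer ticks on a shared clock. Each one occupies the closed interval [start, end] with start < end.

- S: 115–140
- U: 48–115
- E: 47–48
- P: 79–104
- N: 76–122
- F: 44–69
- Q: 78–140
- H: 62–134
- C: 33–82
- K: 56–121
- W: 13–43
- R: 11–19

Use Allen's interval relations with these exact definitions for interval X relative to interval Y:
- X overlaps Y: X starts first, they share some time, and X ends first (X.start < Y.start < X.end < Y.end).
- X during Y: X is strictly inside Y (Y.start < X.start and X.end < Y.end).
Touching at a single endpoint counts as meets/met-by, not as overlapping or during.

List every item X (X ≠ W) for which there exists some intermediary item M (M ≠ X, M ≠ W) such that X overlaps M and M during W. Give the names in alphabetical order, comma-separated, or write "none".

Target W = [13, 43].
Intermediaries M with M during W: none.
Union: none.

none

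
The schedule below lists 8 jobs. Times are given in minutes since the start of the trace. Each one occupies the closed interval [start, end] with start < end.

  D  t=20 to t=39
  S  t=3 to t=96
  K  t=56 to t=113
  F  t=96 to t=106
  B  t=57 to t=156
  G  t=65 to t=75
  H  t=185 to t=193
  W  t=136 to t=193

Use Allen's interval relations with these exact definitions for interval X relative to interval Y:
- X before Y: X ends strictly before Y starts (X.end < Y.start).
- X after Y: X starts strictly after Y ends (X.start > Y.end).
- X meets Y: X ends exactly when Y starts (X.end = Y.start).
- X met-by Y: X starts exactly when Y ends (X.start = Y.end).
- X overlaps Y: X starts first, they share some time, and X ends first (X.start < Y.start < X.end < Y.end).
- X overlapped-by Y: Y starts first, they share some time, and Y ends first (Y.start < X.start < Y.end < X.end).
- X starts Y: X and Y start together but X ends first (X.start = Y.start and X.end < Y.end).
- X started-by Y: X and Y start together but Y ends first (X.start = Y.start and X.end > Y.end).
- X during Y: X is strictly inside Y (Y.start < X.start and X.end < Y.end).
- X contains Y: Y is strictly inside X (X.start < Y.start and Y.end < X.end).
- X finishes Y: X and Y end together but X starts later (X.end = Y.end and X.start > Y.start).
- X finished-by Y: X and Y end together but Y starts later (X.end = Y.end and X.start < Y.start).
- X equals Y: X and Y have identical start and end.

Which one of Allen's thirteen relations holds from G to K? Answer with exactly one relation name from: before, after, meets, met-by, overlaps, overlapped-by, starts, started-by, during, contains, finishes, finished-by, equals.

during

G = [t=65, t=75]; K = [t=56, t=113].
Compare endpoints: G.start > K.start, G.start < K.end, G.end > K.start, G.end < K.end.
That pattern is 'during'.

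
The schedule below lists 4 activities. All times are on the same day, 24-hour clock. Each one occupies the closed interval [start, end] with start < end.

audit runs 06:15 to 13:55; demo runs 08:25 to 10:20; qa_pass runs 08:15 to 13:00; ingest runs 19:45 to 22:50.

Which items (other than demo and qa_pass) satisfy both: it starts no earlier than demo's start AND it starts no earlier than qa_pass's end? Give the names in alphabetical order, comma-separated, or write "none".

Conditions: its start is no earlier than demo's start (X.start >= 08:25) AND its start is no earlier than qa_pass's end (X.start >= 13:00).
audit: start 06:15 >= 08:25? ✗; start 06:15 >= 13:00? ✗ → no.
ingest: start 19:45 >= 08:25? ✓; start 19:45 >= 13:00? ✓ → yes.
Result: ingest.

ingest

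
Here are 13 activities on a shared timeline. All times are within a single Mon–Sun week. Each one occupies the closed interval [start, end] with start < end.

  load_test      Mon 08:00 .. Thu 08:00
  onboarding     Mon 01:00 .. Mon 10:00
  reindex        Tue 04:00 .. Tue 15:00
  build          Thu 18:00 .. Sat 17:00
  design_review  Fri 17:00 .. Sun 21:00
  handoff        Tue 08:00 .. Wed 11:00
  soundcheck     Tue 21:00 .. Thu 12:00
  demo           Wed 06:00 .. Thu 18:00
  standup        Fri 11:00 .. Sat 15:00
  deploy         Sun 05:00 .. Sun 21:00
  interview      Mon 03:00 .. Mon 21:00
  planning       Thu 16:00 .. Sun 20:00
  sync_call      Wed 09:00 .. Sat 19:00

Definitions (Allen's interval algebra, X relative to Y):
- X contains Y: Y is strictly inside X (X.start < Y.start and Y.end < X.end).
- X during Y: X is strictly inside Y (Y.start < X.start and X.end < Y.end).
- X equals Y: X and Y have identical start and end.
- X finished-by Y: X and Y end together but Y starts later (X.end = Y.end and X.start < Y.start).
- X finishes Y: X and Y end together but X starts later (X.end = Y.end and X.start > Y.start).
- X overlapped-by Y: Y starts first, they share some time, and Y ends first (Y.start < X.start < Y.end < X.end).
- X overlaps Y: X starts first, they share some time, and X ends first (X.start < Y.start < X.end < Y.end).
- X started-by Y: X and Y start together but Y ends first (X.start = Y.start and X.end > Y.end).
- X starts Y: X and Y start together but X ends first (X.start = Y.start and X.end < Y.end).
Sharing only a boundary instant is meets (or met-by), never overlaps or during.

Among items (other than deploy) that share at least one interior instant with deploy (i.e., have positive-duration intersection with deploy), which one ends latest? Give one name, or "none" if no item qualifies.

Target deploy = [Sun 05:00, Sun 21:00].
build [Thu 18:00, Sat 17:00] → before → excluded.
demo [Wed 06:00, Thu 18:00] → before → excluded.
design_review [Fri 17:00, Sun 21:00] → finished-by → candidate.
handoff [Tue 08:00, Wed 11:00] → before → excluded.
interview [Mon 03:00, Mon 21:00] → before → excluded.
load_test [Mon 08:00, Thu 08:00] → before → excluded.
onboarding [Mon 01:00, Mon 10:00] → before → excluded.
planning [Thu 16:00, Sun 20:00] → overlaps → candidate.
reindex [Tue 04:00, Tue 15:00] → before → excluded.
soundcheck [Tue 21:00, Thu 12:00] → before → excluded.
standup [Fri 11:00, Sat 15:00] → before → excluded.
sync_call [Wed 09:00, Sat 19:00] → before → excluded.
Among candidates, latest end is Sun 21:00 → design_review.

design_review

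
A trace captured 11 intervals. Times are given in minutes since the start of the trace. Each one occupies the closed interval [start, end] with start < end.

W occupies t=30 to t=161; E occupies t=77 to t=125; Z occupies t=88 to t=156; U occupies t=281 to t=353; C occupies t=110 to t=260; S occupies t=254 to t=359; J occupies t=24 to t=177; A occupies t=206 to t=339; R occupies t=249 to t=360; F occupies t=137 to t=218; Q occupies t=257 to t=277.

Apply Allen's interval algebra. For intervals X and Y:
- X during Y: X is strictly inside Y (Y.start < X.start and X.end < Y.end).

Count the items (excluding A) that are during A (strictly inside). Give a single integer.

1

Target A = [t=206, t=339].
C [t=110, t=260] → overlaps → no.
E [t=77, t=125] → before → no.
F [t=137, t=218] → overlaps → no.
J [t=24, t=177] → before → no.
Q [t=257, t=277] → during → counts.
R [t=249, t=360] → overlapped-by → no.
S [t=254, t=359] → overlapped-by → no.
U [t=281, t=353] → overlapped-by → no.
W [t=30, t=161] → before → no.
Z [t=88, t=156] → before → no.
Total: 1.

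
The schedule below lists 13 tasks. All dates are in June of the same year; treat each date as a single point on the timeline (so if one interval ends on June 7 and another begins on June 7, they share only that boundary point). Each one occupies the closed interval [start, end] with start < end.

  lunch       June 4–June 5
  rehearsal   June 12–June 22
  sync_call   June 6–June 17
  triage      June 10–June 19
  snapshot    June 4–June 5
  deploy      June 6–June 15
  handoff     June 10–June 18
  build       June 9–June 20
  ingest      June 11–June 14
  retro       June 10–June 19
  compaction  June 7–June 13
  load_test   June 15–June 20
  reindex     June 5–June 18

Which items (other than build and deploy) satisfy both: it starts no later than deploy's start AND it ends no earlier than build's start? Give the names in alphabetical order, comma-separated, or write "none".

Conditions: its start is no later than deploy's start (X.start <= June 6) AND its end is no earlier than build's start (X.end >= June 9).
compaction: start June 7 <= June 6? ✗; end June 13 >= June 9? ✓ → no.
handoff: start June 10 <= June 6? ✗; end June 18 >= June 9? ✓ → no.
ingest: start June 11 <= June 6? ✗; end June 14 >= June 9? ✓ → no.
load_test: start June 15 <= June 6? ✗; end June 20 >= June 9? ✓ → no.
lunch: start June 4 <= June 6? ✓; end June 5 >= June 9? ✗ → no.
rehearsal: start June 12 <= June 6? ✗; end June 22 >= June 9? ✓ → no.
reindex: start June 5 <= June 6? ✓; end June 18 >= June 9? ✓ → yes.
retro: start June 10 <= June 6? ✗; end June 19 >= June 9? ✓ → no.
snapshot: start June 4 <= June 6? ✓; end June 5 >= June 9? ✗ → no.
sync_call: start June 6 <= June 6? ✓; end June 17 >= June 9? ✓ → yes.
triage: start June 10 <= June 6? ✗; end June 19 >= June 9? ✓ → no.
Result: reindex, sync_call.

reindex, sync_call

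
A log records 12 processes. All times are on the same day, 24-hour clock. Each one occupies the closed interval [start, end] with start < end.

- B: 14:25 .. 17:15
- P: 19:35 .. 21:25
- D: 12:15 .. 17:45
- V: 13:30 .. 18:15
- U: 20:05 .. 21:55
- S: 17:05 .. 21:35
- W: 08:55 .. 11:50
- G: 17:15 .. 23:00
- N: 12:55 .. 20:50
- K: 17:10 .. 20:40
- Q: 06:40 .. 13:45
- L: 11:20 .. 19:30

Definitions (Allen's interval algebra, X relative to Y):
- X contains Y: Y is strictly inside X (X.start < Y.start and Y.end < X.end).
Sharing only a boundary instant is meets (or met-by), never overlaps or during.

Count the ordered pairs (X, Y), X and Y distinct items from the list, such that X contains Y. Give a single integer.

Checking all 132 ordered pairs for relation 'contains'; matching pairs in alphabetical order:
(D, B): D contains B ✓
(G, P): G contains P ✓
(G, U): G contains U ✓
(L, B): L contains B ✓
(L, D): L contains D ✓
(L, V): L contains V ✓
(N, B): N contains B ✓
(N, K): N contains K ✓
(N, V): N contains V ✓
(Q, W): Q contains W ✓
(S, K): S contains K ✓
(S, P): S contains P ✓
(V, B): V contains B ✓
Count: 13.

13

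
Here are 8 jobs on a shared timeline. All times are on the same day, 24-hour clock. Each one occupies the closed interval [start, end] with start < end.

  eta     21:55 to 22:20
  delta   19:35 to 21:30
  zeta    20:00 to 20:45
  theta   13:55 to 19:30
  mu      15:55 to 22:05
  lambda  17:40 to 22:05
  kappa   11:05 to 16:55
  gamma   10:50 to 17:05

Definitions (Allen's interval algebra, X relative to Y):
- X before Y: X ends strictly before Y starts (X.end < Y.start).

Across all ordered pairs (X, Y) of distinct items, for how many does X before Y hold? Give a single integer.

Checking all 56 ordered pairs for relation 'before'; matching pairs in alphabetical order:
(delta, eta): delta before eta ✓
(gamma, delta): gamma before delta ✓
(gamma, eta): gamma before eta ✓
(gamma, lambda): gamma before lambda ✓
(gamma, zeta): gamma before zeta ✓
(kappa, delta): kappa before delta ✓
(kappa, eta): kappa before eta ✓
(kappa, lambda): kappa before lambda ✓
(kappa, zeta): kappa before zeta ✓
(theta, delta): theta before delta ✓
(theta, eta): theta before eta ✓
(theta, zeta): theta before zeta ✓
(zeta, eta): zeta before eta ✓
Count: 13.

13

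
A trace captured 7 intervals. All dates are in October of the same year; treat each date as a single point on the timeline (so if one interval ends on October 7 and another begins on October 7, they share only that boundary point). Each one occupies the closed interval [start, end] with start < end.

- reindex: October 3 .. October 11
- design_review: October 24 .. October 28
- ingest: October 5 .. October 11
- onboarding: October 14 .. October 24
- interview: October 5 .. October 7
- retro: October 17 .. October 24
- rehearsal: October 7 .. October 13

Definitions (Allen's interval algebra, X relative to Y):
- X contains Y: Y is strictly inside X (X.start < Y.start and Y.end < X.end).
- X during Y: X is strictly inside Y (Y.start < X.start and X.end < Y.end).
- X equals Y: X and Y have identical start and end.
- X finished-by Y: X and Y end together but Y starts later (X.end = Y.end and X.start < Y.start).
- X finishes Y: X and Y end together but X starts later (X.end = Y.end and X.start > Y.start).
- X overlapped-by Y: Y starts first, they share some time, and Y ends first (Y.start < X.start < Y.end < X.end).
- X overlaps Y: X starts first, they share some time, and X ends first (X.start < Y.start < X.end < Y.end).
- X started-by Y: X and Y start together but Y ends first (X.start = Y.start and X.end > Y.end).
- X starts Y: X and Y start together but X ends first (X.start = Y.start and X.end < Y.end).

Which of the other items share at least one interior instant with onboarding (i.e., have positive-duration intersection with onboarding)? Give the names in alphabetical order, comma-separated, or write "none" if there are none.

Target onboarding = [October 14, October 24].
design_review [October 24, October 28] → met-by → no.
ingest [October 5, October 11] → before → no.
interview [October 5, October 7] → before → no.
rehearsal [October 7, October 13] → before → no.
reindex [October 3, October 11] → before → no.
retro [October 17, October 24] → finishes → yes.
Result: retro.

retro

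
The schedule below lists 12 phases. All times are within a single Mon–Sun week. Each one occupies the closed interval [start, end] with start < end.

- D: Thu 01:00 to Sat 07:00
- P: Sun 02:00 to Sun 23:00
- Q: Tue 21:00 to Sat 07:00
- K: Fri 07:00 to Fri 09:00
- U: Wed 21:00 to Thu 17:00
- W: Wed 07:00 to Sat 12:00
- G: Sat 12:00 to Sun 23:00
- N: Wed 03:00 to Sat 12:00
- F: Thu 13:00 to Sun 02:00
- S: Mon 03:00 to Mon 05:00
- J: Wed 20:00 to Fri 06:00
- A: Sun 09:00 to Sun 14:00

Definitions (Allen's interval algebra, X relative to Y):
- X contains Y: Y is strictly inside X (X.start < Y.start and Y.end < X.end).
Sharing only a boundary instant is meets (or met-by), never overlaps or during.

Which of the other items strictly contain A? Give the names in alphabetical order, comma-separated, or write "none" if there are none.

G, P

Target A = [Sun 09:00, Sun 14:00].
D [Thu 01:00, Sat 07:00] → before → no.
F [Thu 13:00, Sun 02:00] → before → no.
G [Sat 12:00, Sun 23:00] → contains → yes.
J [Wed 20:00, Fri 06:00] → before → no.
K [Fri 07:00, Fri 09:00] → before → no.
N [Wed 03:00, Sat 12:00] → before → no.
P [Sun 02:00, Sun 23:00] → contains → yes.
Q [Tue 21:00, Sat 07:00] → before → no.
S [Mon 03:00, Mon 05:00] → before → no.
U [Wed 21:00, Thu 17:00] → before → no.
W [Wed 07:00, Sat 12:00] → before → no.
Result: G, P.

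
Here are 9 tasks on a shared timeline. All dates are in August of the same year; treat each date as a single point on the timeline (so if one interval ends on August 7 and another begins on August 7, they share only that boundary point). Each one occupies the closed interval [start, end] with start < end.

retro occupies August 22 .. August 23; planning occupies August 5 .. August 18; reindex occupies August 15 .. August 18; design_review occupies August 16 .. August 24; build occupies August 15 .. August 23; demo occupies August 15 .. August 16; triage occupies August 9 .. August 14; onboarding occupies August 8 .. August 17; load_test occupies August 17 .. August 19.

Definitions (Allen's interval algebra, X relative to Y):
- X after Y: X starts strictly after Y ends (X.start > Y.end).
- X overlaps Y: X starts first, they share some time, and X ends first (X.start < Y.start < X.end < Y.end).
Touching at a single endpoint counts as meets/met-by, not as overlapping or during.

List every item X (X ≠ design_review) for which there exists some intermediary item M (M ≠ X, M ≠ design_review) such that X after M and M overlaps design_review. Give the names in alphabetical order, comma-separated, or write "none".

retro

Target design_review = [August 16, August 24].
Intermediaries M with M overlaps design_review: build, onboarding, planning, reindex.
Via build — items with X after build: none.
Via onboarding — items with X after onboarding: retro.
Via planning — items with X after planning: retro.
Via reindex — items with X after reindex: retro.
Union: retro.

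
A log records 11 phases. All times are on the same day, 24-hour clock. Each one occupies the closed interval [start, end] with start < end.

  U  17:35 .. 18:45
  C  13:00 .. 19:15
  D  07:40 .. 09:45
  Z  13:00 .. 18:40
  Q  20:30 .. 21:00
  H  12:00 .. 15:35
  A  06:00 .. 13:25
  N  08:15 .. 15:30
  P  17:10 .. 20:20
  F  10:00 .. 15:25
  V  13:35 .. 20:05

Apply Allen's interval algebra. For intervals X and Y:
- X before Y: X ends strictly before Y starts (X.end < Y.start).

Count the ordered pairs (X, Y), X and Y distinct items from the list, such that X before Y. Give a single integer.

Checking all 110 ordered pairs for relation 'before'; matching pairs in alphabetical order:
(A, P): A before P ✓
(A, Q): A before Q ✓
(A, U): A before U ✓
(A, V): A before V ✓
(C, Q): C before Q ✓
(D, C): D before C ✓
(D, F): D before F ✓
(D, H): D before H ✓
(D, P): D before P ✓
(D, Q): D before Q ✓
(D, U): D before U ✓
(D, V): D before V ✓
(D, Z): D before Z ✓
(F, P): F before P ✓
(F, Q): F before Q ✓
(F, U): F before U ✓
(H, P): H before P ✓
(H, Q): H before Q ✓
(H, U): H before U ✓
(N, P): N before P ✓
(N, Q): N before Q ✓
(N, U): N before U ✓
(P, Q): P before Q ✓
(U, Q): U before Q ✓
... plus 2 further pairs not listed.
Count: 26.

26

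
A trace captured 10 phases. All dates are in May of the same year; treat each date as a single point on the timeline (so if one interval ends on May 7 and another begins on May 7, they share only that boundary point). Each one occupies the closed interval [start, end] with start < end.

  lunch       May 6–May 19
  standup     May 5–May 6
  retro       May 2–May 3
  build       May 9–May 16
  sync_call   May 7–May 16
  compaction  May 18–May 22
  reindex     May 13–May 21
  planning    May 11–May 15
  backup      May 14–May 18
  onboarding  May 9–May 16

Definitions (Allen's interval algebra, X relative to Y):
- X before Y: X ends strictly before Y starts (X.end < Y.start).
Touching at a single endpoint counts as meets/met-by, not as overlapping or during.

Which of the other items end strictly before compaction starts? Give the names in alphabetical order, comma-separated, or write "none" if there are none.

Target compaction = [May 18, May 22].
backup [May 14, May 18] → meets → no.
build [May 9, May 16] → before → yes.
lunch [May 6, May 19] → overlaps → no.
onboarding [May 9, May 16] → before → yes.
planning [May 11, May 15] → before → yes.
reindex [May 13, May 21] → overlaps → no.
retro [May 2, May 3] → before → yes.
standup [May 5, May 6] → before → yes.
sync_call [May 7, May 16] → before → yes.
Result: build, onboarding, planning, retro, standup, sync_call.

build, onboarding, planning, retro, standup, sync_call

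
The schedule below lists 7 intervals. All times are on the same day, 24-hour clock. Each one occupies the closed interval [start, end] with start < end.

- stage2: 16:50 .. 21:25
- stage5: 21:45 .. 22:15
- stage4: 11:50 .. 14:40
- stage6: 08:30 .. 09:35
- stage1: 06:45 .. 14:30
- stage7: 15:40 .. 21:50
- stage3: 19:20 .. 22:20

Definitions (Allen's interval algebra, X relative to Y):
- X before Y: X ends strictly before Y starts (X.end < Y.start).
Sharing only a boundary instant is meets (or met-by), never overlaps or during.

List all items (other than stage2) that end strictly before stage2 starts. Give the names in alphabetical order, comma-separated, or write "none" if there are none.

stage1, stage4, stage6

Target stage2 = [16:50, 21:25].
stage1 [06:45, 14:30] → before → yes.
stage3 [19:20, 22:20] → overlapped-by → no.
stage4 [11:50, 14:40] → before → yes.
stage5 [21:45, 22:15] → after → no.
stage6 [08:30, 09:35] → before → yes.
stage7 [15:40, 21:50] → contains → no.
Result: stage1, stage4, stage6.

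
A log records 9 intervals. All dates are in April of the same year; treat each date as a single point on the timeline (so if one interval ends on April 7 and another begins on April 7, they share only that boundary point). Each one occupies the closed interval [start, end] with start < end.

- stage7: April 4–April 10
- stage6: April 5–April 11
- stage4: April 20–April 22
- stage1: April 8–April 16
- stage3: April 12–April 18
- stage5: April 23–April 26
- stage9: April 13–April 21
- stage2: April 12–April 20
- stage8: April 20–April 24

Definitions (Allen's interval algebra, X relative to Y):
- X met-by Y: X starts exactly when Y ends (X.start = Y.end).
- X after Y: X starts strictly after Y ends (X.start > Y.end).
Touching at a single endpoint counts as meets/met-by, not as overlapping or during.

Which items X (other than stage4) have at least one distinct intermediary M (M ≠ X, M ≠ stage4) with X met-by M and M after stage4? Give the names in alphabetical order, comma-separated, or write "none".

Target stage4 = [April 20, April 22].
Intermediaries M with M after stage4: stage5.
Via stage5 — items with X met-by stage5: none.
Union: none.

none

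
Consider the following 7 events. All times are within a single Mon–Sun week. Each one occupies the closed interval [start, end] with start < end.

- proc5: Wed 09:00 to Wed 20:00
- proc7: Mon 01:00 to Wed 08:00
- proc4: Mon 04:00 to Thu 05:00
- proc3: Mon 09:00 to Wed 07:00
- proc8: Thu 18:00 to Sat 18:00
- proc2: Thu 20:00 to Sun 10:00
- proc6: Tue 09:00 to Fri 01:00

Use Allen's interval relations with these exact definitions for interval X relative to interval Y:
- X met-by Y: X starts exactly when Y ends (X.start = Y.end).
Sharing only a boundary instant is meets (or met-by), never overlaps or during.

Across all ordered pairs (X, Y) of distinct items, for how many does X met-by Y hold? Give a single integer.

Checking all 42 ordered pairs for relation 'met-by'; matching pairs in alphabetical order:
No pair satisfies it.
Count: 0.

0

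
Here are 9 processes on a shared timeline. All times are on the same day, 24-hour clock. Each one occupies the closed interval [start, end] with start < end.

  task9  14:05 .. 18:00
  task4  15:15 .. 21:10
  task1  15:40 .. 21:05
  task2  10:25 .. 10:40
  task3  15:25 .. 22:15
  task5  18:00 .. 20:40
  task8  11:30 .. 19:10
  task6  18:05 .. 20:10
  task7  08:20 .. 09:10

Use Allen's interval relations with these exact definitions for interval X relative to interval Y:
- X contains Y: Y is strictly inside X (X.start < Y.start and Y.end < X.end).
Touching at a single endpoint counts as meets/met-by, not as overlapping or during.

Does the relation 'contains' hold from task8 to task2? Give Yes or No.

task8 = [11:30, 19:10], task2 = [10:25, 10:40].
Actual relation of task8 to task2: after.
Asked whether 'contains' holds → No.

No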